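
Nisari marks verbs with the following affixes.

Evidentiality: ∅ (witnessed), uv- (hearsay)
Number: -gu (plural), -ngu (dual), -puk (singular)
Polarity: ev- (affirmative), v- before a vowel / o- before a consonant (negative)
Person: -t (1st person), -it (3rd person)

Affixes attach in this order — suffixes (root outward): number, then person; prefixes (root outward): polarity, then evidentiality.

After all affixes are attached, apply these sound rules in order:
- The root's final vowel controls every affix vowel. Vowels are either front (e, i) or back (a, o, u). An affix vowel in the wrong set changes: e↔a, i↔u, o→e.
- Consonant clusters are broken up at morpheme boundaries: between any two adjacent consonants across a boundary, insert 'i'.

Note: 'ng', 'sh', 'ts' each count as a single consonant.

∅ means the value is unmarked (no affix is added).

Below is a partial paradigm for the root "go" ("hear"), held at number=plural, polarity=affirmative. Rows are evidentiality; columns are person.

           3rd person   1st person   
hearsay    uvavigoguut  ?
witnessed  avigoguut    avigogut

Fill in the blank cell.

uvavigogut

Attach number plural -gu → gogu.
Attach person 1st person -t → gogut.
Attach polarity affirmative ev- → evgogut.
Attach evidentiality hearsay uv- → uvevgogut.
Apply vowel harmony: uvevgogut → uvavgogut.
Apply epenthesis: uvavgogut → uvavigogut.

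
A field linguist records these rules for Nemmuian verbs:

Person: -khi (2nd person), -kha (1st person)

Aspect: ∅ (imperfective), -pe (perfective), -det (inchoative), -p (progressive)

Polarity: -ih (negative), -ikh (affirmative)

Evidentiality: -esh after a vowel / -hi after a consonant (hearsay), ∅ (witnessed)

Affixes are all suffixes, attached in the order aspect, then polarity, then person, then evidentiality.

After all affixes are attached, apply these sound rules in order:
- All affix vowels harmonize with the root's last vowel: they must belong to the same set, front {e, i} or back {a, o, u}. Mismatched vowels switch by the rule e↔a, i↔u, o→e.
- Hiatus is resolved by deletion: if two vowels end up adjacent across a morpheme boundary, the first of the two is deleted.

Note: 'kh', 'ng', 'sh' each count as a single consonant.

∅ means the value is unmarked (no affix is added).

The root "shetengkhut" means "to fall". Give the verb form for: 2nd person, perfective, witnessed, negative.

Attach aspect perfective -pe → shetengkhutpe.
Attach polarity negative -ih → shetengkhutpeih.
Attach person 2nd person -khi → shetengkhutpeihkhi.
evidentiality = witnessed: zero marking, form stays shetengkhutpeihkhi.
Apply vowel harmony: shetengkhutpeihkhi → shetengkhutpauhkhu.
Apply vowel deletion: shetengkhutpauhkhu → shetengkhutpuhkhu.

shetengkhutpuhkhu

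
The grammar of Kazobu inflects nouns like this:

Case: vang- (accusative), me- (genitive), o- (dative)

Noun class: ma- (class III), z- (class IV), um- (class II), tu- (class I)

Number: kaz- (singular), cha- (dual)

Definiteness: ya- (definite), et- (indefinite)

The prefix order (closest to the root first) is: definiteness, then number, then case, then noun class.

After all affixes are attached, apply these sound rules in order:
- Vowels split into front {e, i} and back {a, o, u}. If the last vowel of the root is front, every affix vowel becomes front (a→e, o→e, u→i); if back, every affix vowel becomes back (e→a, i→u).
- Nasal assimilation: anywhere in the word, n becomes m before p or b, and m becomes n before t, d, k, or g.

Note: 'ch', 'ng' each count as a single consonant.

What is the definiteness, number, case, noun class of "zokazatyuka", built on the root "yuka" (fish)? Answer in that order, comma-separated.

Segment: z-o-kaz-et-yuka.
definiteness: et- → indefinite.
number: kaz- → singular.
case: o- → dative.
noun class: z- → class IV.

indefinite, singular, dative, class IV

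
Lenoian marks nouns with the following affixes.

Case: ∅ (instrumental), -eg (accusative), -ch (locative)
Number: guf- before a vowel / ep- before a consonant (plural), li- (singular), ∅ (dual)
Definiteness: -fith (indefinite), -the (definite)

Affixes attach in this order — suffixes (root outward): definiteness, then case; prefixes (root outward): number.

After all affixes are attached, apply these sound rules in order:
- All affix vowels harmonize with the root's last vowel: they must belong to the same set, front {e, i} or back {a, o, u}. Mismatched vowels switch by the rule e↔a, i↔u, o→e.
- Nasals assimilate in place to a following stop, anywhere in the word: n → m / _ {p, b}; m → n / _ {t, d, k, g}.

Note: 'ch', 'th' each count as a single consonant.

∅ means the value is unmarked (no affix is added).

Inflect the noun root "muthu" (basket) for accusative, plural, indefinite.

apmuthufuthag

Attach definiteness indefinite -fith → muthufith.
Attach case accusative -eg → muthufitheg.
Attach number plural ep- (before consonant 'm') → epmuthufitheg.
Apply vowel harmony: epmuthufitheg → apmuthufuthag.
Nasal assimilation: no change.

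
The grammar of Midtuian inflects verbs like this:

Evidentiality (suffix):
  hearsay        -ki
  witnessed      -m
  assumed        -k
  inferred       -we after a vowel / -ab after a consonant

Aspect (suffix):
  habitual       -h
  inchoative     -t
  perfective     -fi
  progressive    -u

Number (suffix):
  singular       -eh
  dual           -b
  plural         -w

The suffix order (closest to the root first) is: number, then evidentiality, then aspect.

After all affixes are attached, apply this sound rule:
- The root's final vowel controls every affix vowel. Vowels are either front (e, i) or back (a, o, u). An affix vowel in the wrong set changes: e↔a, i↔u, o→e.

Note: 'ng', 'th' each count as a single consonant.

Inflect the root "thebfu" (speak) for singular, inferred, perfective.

thebfuahabfu

Attach number singular -eh → thebfueh.
Attach evidentiality inferred -ab (after consonant 'h') → thebfuehab.
Attach aspect perfective -fi → thebfuehabfi.
Apply vowel harmony: thebfuehabfi → thebfuahabfu.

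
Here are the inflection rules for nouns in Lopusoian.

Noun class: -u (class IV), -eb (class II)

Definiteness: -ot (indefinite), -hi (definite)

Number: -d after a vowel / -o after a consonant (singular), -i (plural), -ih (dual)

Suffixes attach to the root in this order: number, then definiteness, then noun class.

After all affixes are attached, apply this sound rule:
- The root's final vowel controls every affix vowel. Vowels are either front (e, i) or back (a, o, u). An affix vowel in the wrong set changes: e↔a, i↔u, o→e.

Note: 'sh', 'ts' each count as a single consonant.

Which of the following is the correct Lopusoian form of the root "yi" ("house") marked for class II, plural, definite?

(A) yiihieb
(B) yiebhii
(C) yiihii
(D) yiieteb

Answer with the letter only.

Attach number plural -i → yii.
Attach definiteness definite -hi → yiihi.
Attach noun class class II -eb → yiihieb.
Vowel harmony: no change.
So the correct form is yiihieb, option (A).
(B) yiebhii is wrong: it has the affixes in the wrong order.
(C) yiihii is wrong: it uses class IV instead of class II for noun class.
(D) yiieteb is wrong: it uses indefinite instead of definite for definiteness.

A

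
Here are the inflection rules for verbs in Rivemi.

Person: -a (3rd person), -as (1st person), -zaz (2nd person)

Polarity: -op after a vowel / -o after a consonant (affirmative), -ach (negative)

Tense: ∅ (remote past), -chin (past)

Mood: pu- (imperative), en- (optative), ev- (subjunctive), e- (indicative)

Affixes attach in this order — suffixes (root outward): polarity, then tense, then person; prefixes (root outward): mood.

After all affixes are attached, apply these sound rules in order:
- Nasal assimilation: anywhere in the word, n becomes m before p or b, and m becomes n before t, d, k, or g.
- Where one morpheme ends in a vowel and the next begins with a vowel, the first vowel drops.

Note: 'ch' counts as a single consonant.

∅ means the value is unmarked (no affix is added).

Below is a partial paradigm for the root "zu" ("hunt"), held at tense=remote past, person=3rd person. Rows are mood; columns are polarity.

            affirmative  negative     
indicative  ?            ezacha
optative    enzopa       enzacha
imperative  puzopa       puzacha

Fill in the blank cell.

Attach polarity affirmative -op (after vowel 'u') → zuop.
tense = remote past: zero marking, form stays zuop.
Attach person 3rd person -a → zuopa.
Attach mood indicative e- → ezuopa.
Nasal assimilation: no change.
Apply vowel deletion: ezuopa → ezopa.

ezopa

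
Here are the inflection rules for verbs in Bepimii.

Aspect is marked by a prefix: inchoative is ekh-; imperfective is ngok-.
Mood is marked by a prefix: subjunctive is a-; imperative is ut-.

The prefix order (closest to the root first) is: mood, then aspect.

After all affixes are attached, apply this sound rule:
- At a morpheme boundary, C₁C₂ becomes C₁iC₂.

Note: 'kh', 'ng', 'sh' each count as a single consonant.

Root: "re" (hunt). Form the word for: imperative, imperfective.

ngokutire

Attach mood imperative ut- → utre.
Attach aspect imperfective ngok- → ngokutre.
Apply epenthesis: ngokutre → ngokutire.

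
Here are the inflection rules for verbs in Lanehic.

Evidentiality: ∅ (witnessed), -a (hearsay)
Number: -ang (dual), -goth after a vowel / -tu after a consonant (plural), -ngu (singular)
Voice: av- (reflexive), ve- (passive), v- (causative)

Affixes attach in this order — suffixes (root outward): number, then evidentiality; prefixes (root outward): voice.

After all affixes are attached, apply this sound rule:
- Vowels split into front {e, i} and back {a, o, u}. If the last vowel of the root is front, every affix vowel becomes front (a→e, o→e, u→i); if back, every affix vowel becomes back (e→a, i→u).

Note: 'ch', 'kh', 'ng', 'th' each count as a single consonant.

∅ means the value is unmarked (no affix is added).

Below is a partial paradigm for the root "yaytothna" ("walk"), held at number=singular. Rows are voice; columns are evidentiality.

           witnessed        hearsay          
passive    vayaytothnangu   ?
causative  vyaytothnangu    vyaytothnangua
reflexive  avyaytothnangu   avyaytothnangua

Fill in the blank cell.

Attach number singular -ngu → yaytothnangu.
Attach evidentiality hearsay -a → yaytothnangua.
Attach voice passive ve- → veyaytothnangua.
Apply vowel harmony: veyaytothnangua → vayaytothnangua.

vayaytothnangua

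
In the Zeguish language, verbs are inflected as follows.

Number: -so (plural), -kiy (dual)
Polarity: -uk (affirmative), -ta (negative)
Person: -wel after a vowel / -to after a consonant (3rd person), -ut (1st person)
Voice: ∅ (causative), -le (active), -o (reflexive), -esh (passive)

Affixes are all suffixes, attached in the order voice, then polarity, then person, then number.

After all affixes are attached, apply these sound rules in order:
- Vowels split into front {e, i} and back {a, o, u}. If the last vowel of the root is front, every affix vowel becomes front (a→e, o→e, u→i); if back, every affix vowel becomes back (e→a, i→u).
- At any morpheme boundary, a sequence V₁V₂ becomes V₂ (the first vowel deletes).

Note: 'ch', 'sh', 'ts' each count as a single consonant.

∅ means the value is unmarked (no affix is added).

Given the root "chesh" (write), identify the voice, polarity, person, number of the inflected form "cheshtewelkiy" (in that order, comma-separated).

causative, negative, 3rd person, dual

Segment: chesh-ta-wel-kiy.
voice: ∅ → causative.
polarity: -ta → negative.
person: -wel/to → 3rd person.
number: -kiy → dual.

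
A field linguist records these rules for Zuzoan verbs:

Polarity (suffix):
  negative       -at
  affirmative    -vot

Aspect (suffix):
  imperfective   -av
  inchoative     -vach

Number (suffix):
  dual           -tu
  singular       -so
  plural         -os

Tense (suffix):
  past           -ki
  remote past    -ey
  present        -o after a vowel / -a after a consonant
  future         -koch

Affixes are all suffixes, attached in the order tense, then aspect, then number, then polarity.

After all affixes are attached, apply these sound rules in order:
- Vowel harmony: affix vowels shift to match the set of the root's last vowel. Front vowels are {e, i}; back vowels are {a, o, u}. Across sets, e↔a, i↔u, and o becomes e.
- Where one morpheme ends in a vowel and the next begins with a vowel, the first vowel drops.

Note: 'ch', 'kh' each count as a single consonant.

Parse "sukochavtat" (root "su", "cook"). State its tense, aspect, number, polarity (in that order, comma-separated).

Segment: su-koch-av-tu-at.
tense: -koch → future.
aspect: -av → imperfective.
number: -tu → dual.
polarity: -at → negative.

future, imperfective, dual, negative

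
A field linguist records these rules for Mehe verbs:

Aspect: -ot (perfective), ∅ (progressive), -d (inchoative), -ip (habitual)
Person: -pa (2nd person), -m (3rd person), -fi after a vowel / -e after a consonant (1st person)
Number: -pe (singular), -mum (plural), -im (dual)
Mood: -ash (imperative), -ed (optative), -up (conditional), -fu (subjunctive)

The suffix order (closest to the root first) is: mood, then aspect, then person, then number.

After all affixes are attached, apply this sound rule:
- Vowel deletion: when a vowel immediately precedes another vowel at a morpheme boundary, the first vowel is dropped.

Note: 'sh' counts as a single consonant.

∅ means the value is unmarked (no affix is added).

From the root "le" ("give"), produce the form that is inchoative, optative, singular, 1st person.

leddepe

Attach mood optative -ed → leed.
Attach aspect inchoative -d → leedd.
Attach person 1st person -e (after consonant 'd') → leedde.
Attach number singular -pe → leeddepe.
Apply vowel deletion: leeddepe → leddepe.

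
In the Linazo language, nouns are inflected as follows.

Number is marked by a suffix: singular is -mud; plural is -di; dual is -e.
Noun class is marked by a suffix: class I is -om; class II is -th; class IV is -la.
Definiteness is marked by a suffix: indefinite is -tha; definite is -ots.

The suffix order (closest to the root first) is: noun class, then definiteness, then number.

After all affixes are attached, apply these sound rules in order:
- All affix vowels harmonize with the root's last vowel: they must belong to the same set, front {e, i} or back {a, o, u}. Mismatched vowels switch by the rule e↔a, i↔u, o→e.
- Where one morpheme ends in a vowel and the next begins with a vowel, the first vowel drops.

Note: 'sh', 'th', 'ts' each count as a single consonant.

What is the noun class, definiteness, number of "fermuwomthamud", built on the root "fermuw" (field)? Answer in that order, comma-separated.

class I, indefinite, singular

Segment: fermuw-om-tha-mud.
noun class: -om → class I.
definiteness: -tha → indefinite.
number: -mud → singular.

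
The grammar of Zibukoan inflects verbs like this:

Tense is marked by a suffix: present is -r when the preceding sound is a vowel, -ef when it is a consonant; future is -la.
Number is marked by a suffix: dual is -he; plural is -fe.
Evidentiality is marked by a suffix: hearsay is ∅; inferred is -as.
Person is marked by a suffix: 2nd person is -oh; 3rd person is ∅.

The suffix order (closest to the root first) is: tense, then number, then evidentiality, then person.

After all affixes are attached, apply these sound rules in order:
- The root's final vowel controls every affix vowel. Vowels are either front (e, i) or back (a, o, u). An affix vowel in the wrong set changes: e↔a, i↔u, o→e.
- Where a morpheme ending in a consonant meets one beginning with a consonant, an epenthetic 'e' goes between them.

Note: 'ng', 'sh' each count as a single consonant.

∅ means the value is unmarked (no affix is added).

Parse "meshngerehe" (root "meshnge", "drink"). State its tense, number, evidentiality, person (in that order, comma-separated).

Segment: meshnge-r-he.
tense: -r/ef → present.
number: -he → dual.
evidentiality: ∅ → hearsay.
person: ∅ → 3rd person.

present, dual, hearsay, 3rd person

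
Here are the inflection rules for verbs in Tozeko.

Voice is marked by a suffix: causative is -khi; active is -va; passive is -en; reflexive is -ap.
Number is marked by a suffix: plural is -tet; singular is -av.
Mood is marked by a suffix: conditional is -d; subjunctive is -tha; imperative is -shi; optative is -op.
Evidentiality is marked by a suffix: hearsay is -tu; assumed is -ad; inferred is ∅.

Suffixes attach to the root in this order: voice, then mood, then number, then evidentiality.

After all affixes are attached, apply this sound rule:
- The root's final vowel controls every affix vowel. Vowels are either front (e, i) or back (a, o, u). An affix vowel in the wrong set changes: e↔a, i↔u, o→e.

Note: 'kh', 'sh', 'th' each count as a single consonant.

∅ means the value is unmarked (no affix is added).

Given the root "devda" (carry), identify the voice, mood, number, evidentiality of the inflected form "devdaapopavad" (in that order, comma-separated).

Segment: devda-ap-op-av-ad.
voice: -ap → reflexive.
mood: -op → optative.
number: -av → singular.
evidentiality: -ad → assumed.

reflexive, optative, singular, assumed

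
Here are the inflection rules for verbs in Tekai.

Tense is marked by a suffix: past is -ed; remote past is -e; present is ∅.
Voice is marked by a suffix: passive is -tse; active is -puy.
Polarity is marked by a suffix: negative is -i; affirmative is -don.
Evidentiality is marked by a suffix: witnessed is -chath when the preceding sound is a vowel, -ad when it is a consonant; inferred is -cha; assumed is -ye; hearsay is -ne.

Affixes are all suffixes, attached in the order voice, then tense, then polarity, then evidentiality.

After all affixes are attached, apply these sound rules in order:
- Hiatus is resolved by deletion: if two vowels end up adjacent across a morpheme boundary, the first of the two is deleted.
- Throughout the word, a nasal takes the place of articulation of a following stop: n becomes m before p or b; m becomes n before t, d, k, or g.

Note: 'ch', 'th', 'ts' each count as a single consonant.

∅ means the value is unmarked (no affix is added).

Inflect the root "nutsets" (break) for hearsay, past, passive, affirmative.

nutsetstseddonne

Attach voice passive -tse → nutsetstse.
Attach tense past -ed → nutsetstseed.
Attach polarity affirmative -don → nutsetstseeddon.
Attach evidentiality hearsay -ne → nutsetstseeddonne.
Apply vowel deletion: nutsetstseeddonne → nutsetstseddonne.
Nasal assimilation: no change.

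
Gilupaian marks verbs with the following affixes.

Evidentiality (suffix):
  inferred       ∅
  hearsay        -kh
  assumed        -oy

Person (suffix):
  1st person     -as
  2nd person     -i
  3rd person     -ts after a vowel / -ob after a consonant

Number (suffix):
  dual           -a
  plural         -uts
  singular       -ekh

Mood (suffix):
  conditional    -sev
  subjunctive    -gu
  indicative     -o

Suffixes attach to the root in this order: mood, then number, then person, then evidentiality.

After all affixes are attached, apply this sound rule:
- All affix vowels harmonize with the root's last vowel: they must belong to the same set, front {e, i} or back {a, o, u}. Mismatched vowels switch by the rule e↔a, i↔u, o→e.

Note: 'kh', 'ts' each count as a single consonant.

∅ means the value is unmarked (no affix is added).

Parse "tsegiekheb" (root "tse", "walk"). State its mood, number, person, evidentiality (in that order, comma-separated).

subjunctive, singular, 3rd person, inferred

Segment: tse-gu-ekh-ob.
mood: -gu → subjunctive.
number: -ekh → singular.
person: -ts/ob → 3rd person.
evidentiality: ∅ → inferred.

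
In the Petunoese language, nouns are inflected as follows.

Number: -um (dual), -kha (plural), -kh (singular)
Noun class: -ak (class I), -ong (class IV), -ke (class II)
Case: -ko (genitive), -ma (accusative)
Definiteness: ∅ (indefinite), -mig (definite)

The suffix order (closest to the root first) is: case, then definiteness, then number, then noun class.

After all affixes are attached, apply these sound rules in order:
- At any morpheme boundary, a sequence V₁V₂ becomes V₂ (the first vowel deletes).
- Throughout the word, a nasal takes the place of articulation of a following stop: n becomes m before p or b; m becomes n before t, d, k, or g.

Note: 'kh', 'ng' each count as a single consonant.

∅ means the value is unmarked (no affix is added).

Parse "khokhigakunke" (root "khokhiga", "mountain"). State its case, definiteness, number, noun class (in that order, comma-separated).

Segment: khokhiga-ko-um-ke.
case: -ko → genitive.
definiteness: ∅ → indefinite.
number: -um → dual.
noun class: -ke → class II.

genitive, indefinite, dual, class II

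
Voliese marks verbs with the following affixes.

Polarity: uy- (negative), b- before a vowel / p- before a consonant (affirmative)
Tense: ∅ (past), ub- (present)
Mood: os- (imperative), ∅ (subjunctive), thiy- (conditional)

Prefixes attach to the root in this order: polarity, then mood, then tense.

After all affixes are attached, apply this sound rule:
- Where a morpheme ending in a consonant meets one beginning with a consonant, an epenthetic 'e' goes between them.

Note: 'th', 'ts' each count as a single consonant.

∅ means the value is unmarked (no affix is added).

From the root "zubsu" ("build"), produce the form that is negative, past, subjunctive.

uyezubsu

Attach polarity negative uy- → uyzubsu.
mood = subjunctive: zero marking, form stays uyzubsu.
tense = past: zero marking, form stays uyzubsu.
Apply epenthesis: uyzubsu → uyezubsu.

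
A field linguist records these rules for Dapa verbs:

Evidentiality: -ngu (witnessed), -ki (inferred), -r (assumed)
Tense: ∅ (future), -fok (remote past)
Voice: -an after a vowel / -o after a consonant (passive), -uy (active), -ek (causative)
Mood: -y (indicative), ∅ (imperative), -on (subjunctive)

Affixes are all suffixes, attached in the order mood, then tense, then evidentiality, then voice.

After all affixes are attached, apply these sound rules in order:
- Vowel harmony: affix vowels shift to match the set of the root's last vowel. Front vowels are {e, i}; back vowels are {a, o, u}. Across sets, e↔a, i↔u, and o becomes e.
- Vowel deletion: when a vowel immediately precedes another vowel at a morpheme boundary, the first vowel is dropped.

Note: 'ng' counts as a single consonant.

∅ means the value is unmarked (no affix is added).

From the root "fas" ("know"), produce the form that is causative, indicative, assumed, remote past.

fasyfokrak

Attach mood indicative -y → fasy.
Attach tense remote past -fok → fasyfok.
Attach evidentiality assumed -r → fasyfokr.
Attach voice causative -ek → fasyfokrek.
Apply vowel harmony: fasyfokrek → fasyfokrak.
Vowel deletion: no change.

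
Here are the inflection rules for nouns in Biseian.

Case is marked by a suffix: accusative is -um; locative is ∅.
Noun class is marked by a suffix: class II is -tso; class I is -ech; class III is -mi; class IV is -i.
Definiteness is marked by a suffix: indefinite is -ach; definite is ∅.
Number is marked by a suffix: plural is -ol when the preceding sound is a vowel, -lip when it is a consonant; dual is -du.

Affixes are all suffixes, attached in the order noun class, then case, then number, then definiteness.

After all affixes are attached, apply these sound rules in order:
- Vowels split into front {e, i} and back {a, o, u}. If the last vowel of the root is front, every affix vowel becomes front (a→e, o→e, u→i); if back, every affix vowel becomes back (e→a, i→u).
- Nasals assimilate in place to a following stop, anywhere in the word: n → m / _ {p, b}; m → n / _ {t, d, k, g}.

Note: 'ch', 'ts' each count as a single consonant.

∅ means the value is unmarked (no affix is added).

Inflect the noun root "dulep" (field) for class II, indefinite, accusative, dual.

duleptseindiech

Attach noun class class II -tso → duleptso.
Attach case accusative -um → duleptsoum.
Attach number dual -du → duleptsoumdu.
Attach definiteness indefinite -ach → duleptsoumduach.
Apply vowel harmony: duleptsoumduach → duleptseimdiech.
Apply nasal assimilation: duleptseimdiech → duleptseindiech.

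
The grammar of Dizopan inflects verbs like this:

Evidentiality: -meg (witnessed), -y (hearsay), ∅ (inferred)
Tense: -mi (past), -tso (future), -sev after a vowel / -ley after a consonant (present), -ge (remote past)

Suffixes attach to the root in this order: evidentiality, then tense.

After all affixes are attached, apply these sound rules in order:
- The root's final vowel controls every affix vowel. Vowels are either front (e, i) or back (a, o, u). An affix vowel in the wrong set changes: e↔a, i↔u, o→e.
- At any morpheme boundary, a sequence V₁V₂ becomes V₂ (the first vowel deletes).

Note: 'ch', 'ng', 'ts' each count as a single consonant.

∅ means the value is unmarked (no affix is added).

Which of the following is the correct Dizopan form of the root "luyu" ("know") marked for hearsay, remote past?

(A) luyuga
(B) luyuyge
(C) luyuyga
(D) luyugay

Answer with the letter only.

Attach evidentiality hearsay -y → luyuy.
Attach tense remote past -ge → luyuyge.
Apply vowel harmony: luyuyge → luyuyga.
Vowel deletion: no change.
So the correct form is luyuyga, option (C).
(D) luyugay is wrong: it has the affixes in the wrong order.
(B) luyuyge is wrong: it fails to apply the sound rule(s).
(A) luyuga is wrong: it uses inferred instead of hearsay for evidentiality.

C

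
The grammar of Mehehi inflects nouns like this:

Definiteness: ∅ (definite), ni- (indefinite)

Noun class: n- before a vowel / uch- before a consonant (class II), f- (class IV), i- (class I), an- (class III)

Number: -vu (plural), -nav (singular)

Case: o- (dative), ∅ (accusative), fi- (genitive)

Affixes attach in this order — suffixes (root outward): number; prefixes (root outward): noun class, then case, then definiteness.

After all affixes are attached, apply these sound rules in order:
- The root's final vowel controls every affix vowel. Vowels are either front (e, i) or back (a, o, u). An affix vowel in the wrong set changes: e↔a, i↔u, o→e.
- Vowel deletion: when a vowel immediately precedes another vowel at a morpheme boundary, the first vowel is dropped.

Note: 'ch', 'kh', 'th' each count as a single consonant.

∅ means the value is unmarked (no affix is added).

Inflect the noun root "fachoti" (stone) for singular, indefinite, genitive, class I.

Attach noun class class I i- → ifachoti.
Attach case genitive fi- → fiifachoti.
Attach definiteness indefinite ni- → nifiifachoti.
Attach number singular -nav → nifiifachotinav.
Apply vowel harmony: nifiifachotinav → nifiifachotinev.
Apply vowel deletion: nifiifachotinev → nififachotinev.

nififachotinev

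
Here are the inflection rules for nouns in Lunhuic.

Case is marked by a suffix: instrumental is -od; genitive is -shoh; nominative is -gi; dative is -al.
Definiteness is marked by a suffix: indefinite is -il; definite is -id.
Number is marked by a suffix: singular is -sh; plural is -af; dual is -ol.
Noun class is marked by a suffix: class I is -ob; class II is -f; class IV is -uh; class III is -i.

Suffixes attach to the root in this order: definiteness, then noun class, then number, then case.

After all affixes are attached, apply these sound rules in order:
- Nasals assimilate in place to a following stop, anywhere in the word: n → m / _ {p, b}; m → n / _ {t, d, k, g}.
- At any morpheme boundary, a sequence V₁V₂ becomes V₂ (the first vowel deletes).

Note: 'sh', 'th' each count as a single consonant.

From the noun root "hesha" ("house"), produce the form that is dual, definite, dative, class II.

heshidfolal

Attach definiteness definite -id → heshaid.
Attach noun class class II -f → heshaidf.
Attach number dual -ol → heshaidfol.
Attach case dative -al → heshaidfolal.
Nasal assimilation: no change.
Apply vowel deletion: heshaidfolal → heshidfolal.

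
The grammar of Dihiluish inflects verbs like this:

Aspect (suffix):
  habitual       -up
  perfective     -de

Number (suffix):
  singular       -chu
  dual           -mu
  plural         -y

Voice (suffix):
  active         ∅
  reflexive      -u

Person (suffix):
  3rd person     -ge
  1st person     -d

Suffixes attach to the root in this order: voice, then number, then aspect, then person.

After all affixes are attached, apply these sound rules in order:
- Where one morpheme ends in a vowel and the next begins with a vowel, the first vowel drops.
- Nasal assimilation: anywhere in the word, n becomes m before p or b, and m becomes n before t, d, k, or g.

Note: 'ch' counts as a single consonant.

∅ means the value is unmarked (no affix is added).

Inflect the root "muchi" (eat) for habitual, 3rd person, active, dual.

muchimupge

voice = active: zero marking, form stays muchi.
Attach number dual -mu → muchimu.
Attach aspect habitual -up → muchimuup.
Attach person 3rd person -ge → muchimuupge.
Apply vowel deletion: muchimuupge → muchimupge.
Nasal assimilation: no change.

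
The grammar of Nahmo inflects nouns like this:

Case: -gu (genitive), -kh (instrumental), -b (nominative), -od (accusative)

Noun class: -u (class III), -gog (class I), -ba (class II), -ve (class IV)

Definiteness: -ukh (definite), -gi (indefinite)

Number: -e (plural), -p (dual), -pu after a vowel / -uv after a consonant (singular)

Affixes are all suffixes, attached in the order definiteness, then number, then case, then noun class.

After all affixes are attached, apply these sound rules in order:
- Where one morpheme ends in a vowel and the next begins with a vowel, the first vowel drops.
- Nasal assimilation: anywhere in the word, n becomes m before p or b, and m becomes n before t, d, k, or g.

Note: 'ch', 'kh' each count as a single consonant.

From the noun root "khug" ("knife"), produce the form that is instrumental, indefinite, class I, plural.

khuggekhgog

Attach definiteness indefinite -gi → khuggi.
Attach number plural -e → khuggie.
Attach case instrumental -kh → khuggiekh.
Attach noun class class I -gog → khuggiekhgog.
Apply vowel deletion: khuggiekhgog → khuggekhgog.
Nasal assimilation: no change.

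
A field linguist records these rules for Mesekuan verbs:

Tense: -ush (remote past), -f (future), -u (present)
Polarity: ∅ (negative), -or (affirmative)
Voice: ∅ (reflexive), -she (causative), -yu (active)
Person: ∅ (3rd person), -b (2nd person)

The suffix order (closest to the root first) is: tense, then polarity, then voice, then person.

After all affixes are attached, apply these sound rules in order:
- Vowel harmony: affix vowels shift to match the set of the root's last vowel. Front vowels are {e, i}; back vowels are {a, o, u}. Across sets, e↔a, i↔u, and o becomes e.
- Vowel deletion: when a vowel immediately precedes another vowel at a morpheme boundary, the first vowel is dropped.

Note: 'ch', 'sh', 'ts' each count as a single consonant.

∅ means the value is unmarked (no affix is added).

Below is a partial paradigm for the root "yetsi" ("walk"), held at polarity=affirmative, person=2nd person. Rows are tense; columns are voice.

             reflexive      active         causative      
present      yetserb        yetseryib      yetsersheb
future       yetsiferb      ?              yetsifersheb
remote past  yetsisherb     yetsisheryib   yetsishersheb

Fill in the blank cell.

Attach tense future -f → yetsif.
Attach polarity affirmative -or → yetsifor.
Attach voice active -yu → yetsiforyu.
Attach person 2nd person -b → yetsiforyub.
Apply vowel harmony: yetsiforyub → yetsiferyib.
Vowel deletion: no change.

yetsiferyib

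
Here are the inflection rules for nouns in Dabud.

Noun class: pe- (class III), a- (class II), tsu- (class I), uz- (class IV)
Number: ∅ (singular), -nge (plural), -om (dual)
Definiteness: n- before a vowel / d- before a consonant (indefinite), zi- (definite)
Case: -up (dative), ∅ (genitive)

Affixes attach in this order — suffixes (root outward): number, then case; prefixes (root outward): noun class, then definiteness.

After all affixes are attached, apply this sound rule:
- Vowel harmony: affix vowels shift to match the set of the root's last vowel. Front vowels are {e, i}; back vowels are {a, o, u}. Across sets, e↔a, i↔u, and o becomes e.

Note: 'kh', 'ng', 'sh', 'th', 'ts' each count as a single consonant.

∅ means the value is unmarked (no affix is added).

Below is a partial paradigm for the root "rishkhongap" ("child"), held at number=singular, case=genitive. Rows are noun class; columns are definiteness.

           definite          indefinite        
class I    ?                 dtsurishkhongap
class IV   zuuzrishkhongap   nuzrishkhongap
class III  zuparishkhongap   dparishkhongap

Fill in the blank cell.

Attach noun class class I tsu- → tsurishkhongap.
number = singular: zero marking, form stays tsurishkhongap.
case = genitive: zero marking, form stays tsurishkhongap.
Attach definiteness definite zi- → zitsurishkhongap.
Apply vowel harmony: zitsurishkhongap → zutsurishkhongap.

zutsurishkhongap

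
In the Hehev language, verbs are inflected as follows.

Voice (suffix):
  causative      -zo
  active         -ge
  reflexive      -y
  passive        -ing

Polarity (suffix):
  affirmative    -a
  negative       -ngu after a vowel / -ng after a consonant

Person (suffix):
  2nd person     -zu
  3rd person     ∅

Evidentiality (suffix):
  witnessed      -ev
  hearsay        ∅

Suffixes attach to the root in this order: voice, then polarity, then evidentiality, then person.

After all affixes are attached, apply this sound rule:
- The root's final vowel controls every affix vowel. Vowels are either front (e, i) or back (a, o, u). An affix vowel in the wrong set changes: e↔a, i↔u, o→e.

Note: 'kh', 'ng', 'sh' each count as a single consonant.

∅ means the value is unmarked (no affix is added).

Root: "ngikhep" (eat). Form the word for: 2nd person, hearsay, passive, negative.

ngikhepingngzi

Attach voice passive -ing → ngikheping.
Attach polarity negative -ng (after consonant 'ng') → ngikhepingng.
evidentiality = hearsay: zero marking, form stays ngikhepingng.
Attach person 2nd person -zu → ngikhepingngzu.
Apply vowel harmony: ngikhepingngzu → ngikhepingngzi.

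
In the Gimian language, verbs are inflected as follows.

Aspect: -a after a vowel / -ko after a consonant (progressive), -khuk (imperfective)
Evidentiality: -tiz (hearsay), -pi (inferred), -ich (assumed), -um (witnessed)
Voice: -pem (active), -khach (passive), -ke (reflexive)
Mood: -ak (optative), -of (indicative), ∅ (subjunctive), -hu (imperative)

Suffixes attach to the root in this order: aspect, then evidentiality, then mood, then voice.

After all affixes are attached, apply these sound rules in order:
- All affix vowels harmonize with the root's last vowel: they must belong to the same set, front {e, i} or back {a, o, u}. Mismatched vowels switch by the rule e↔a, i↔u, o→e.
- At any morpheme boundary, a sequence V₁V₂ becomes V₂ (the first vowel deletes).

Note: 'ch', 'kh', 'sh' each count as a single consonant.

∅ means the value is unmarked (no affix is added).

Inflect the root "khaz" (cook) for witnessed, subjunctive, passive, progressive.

khazkumkhach

Attach aspect progressive -ko (after consonant 'z') → khazko.
Attach evidentiality witnessed -um → khazkoum.
mood = subjunctive: zero marking, form stays khazkoum.
Attach voice passive -khach → khazkoumkhach.
Vowel harmony: no change.
Apply vowel deletion: khazkoumkhach → khazkumkhach.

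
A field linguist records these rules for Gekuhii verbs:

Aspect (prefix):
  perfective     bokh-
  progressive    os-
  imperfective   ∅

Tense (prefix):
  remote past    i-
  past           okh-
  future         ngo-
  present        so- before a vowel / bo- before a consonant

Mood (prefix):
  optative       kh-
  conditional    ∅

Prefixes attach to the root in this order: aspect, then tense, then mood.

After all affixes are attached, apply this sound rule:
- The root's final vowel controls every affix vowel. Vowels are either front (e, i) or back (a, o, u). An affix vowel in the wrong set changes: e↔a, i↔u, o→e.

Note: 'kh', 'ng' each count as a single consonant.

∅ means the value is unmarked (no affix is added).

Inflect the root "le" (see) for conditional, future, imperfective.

ngele

aspect = imperfective: zero marking, form stays le.
Attach tense future ngo- → ngole.
mood = conditional: zero marking, form stays ngole.
Apply vowel harmony: ngole → ngele.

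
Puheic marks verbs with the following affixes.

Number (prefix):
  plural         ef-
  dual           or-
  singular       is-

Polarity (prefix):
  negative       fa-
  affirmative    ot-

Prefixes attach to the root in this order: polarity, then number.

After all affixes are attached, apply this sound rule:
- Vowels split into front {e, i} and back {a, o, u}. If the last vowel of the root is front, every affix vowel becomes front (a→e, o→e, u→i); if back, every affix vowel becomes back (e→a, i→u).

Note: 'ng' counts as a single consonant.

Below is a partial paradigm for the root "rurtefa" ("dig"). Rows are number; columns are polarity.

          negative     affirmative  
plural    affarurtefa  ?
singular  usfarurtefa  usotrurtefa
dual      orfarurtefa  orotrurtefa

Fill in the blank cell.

Attach polarity affirmative ot- → otrurtefa.
Attach number plural ef- → efotrurtefa.
Apply vowel harmony: efotrurtefa → afotrurtefa.

afotrurtefa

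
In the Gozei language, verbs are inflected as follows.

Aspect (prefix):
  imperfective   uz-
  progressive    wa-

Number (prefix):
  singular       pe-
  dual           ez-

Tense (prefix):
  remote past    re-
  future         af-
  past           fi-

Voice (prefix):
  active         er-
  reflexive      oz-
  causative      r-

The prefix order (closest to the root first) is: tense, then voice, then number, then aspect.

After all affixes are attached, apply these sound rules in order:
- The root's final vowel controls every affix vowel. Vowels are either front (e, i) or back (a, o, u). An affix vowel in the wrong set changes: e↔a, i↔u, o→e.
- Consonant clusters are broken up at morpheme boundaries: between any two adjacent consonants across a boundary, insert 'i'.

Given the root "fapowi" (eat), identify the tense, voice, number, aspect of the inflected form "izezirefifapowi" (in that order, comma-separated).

Segment: uz-ez-r-af-fapowi.
tense: af- → future.
voice: r- → causative.
number: ez- → dual.
aspect: uz- → imperfective.

future, causative, dual, imperfective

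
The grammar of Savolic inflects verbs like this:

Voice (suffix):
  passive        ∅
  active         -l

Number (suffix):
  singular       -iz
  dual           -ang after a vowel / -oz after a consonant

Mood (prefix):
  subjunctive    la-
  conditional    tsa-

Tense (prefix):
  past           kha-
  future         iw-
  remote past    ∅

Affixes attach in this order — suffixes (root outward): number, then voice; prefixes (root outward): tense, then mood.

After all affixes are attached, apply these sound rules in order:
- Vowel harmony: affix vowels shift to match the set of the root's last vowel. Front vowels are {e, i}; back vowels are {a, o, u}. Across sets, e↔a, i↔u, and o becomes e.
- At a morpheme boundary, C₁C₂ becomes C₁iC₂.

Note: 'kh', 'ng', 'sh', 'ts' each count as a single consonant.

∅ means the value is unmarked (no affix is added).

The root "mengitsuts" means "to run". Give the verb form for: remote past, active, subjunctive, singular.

tense = remote past: zero marking, form stays mengitsuts.
Attach number singular -iz → mengitsutsiz.
Attach voice active -l → mengitsutsizl.
Attach mood subjunctive la- → lamengitsutsizl.
Apply vowel harmony: lamengitsutsizl → lamengitsutsuzl.
Apply epenthesis: lamengitsutsuzl → lamengitsutsuzil.

lamengitsutsuzil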